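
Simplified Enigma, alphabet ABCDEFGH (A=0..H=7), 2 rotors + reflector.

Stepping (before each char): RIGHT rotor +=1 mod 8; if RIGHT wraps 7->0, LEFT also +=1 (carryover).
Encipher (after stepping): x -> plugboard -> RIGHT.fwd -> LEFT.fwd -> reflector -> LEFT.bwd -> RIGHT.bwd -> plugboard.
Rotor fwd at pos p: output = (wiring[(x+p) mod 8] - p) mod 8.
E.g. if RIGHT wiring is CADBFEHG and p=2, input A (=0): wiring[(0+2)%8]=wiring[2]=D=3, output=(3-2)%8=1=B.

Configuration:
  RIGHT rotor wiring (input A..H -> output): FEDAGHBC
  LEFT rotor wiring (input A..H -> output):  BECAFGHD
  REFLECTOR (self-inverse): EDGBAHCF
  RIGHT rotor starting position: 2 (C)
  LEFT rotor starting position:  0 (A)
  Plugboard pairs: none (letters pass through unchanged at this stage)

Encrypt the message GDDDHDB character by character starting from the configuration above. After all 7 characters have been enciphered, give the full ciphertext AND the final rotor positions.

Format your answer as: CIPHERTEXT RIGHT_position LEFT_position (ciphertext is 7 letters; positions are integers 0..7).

Char 1 ('G'): step: R->3, L=0; G->plug->G->R->B->L->E->refl->A->L'->D->R'->B->plug->B
Char 2 ('D'): step: R->4, L=0; D->plug->D->R->G->L->H->refl->F->L'->E->R'->H->plug->H
Char 3 ('D'): step: R->5, L=0; D->plug->D->R->A->L->B->refl->D->L'->H->R'->E->plug->E
Char 4 ('D'): step: R->6, L=0; D->plug->D->R->G->L->H->refl->F->L'->E->R'->B->plug->B
Char 5 ('H'): step: R->7, L=0; H->plug->H->R->C->L->C->refl->G->L'->F->R'->C->plug->C
Char 6 ('D'): step: R->0, L->1 (L advanced); D->plug->D->R->A->L->D->refl->B->L'->B->R'->G->plug->G
Char 7 ('B'): step: R->1, L=1; B->plug->B->R->C->L->H->refl->F->L'->E->R'->H->plug->H
Final: ciphertext=BHEBCGH, RIGHT=1, LEFT=1

Answer: BHEBCGH 1 1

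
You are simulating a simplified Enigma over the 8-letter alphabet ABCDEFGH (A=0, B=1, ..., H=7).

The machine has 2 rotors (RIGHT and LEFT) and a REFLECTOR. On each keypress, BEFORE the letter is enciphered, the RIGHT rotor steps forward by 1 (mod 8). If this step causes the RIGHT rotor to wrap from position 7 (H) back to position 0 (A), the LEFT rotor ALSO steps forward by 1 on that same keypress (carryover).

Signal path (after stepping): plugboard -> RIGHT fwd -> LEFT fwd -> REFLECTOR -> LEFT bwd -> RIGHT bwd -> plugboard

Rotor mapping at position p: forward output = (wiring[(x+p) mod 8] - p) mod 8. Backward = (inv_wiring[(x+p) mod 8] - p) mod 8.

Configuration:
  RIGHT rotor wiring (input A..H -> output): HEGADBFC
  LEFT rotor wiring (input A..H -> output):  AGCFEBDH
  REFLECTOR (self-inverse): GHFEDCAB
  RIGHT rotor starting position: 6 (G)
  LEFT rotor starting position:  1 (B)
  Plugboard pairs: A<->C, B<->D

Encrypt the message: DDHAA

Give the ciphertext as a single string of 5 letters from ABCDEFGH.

Answer: AEEBD

Derivation:
Char 1 ('D'): step: R->7, L=1; D->plug->B->R->A->L->F->refl->C->L'->F->R'->C->plug->A
Char 2 ('D'): step: R->0, L->2 (L advanced); D->plug->B->R->E->L->B->refl->H->L'->D->R'->E->plug->E
Char 3 ('H'): step: R->1, L=2; H->plug->H->R->G->L->G->refl->A->L'->A->R'->E->plug->E
Char 4 ('A'): step: R->2, L=2; A->plug->C->R->B->L->D->refl->E->L'->H->R'->D->plug->B
Char 5 ('A'): step: R->3, L=2; A->plug->C->R->G->L->G->refl->A->L'->A->R'->B->plug->D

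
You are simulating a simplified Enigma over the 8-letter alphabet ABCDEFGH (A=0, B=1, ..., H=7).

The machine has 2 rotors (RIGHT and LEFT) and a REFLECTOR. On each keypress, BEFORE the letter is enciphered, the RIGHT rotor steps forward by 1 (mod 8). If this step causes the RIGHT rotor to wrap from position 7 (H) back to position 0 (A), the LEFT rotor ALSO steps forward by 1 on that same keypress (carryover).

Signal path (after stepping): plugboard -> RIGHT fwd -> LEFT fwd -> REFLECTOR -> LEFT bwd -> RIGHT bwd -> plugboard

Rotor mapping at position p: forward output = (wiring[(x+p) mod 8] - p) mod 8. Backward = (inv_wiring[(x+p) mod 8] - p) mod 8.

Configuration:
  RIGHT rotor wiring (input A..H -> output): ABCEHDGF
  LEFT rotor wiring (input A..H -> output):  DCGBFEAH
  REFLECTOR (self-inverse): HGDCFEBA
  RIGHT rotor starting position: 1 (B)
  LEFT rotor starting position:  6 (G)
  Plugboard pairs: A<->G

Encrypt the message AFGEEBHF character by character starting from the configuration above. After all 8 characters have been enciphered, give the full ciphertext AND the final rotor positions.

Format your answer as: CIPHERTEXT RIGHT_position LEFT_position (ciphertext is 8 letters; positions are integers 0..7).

Answer: ECCGFHEH 1 7

Derivation:
Char 1 ('A'): step: R->2, L=6; A->plug->G->R->G->L->H->refl->A->L'->E->R'->E->plug->E
Char 2 ('F'): step: R->3, L=6; F->plug->F->R->F->L->D->refl->C->L'->A->R'->C->plug->C
Char 3 ('G'): step: R->4, L=6; G->plug->A->R->D->L->E->refl->F->L'->C->R'->C->plug->C
Char 4 ('E'): step: R->5, L=6; E->plug->E->R->E->L->A->refl->H->L'->G->R'->A->plug->G
Char 5 ('E'): step: R->6, L=6; E->plug->E->R->E->L->A->refl->H->L'->G->R'->F->plug->F
Char 6 ('B'): step: R->7, L=6; B->plug->B->R->B->L->B->refl->G->L'->H->R'->H->plug->H
Char 7 ('H'): step: R->0, L->7 (L advanced); H->plug->H->R->F->L->G->refl->B->L'->H->R'->E->plug->E
Char 8 ('F'): step: R->1, L=7; F->plug->F->R->F->L->G->refl->B->L'->H->R'->H->plug->H
Final: ciphertext=ECCGFHEH, RIGHT=1, LEFT=7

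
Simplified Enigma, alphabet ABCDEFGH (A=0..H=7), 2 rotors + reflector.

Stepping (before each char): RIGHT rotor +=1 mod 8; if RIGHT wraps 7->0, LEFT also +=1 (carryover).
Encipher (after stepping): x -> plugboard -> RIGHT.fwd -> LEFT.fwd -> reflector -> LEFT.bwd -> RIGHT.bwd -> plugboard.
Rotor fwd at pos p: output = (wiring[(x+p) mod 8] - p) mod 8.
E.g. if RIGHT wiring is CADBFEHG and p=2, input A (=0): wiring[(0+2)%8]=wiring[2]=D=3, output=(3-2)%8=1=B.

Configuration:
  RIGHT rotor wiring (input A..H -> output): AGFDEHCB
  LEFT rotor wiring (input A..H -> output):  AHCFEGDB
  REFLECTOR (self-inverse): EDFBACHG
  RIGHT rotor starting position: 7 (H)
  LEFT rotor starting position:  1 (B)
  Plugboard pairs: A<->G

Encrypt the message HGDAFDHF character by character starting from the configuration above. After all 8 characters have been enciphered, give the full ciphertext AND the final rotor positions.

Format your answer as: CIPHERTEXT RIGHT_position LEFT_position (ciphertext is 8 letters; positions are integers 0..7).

Answer: EEAGHFGD 7 2

Derivation:
Char 1 ('H'): step: R->0, L->2 (L advanced); H->plug->H->R->B->L->D->refl->B->L'->E->R'->E->plug->E
Char 2 ('G'): step: R->1, L=2; G->plug->A->R->F->L->H->refl->G->L'->G->R'->E->plug->E
Char 3 ('D'): step: R->2, L=2; D->plug->D->R->F->L->H->refl->G->L'->G->R'->G->plug->A
Char 4 ('A'): step: R->3, L=2; A->plug->G->R->D->L->E->refl->A->L'->A->R'->A->plug->G
Char 5 ('F'): step: R->4, L=2; F->plug->F->R->C->L->C->refl->F->L'->H->R'->H->plug->H
Char 6 ('D'): step: R->5, L=2; D->plug->D->R->D->L->E->refl->A->L'->A->R'->F->plug->F
Char 7 ('H'): step: R->6, L=2; H->plug->H->R->B->L->D->refl->B->L'->E->R'->A->plug->G
Char 8 ('F'): step: R->7, L=2; F->plug->F->R->F->L->H->refl->G->L'->G->R'->D->plug->D
Final: ciphertext=EEAGHFGD, RIGHT=7, LEFT=2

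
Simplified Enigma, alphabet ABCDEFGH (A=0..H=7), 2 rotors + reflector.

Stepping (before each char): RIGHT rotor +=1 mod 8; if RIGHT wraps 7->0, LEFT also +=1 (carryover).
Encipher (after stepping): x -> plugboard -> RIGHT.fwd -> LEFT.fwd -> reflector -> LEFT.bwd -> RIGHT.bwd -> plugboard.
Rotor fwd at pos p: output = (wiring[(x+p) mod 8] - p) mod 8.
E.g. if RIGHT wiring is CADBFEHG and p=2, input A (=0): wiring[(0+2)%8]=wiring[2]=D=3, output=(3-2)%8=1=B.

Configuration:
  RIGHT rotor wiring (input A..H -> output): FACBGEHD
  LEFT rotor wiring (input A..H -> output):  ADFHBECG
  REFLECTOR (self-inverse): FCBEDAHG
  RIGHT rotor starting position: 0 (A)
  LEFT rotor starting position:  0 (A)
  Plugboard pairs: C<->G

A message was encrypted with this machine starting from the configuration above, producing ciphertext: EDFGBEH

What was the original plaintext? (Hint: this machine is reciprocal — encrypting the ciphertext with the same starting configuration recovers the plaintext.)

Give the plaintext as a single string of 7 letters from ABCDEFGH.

Char 1 ('E'): step: R->1, L=0; E->plug->E->R->D->L->H->refl->G->L'->H->R'->A->plug->A
Char 2 ('D'): step: R->2, L=0; D->plug->D->R->C->L->F->refl->A->L'->A->R'->A->plug->A
Char 3 ('F'): step: R->3, L=0; F->plug->F->R->C->L->F->refl->A->L'->A->R'->E->plug->E
Char 4 ('G'): step: R->4, L=0; G->plug->C->R->D->L->H->refl->G->L'->H->R'->D->plug->D
Char 5 ('B'): step: R->5, L=0; B->plug->B->R->C->L->F->refl->A->L'->A->R'->D->plug->D
Char 6 ('E'): step: R->6, L=0; E->plug->E->R->E->L->B->refl->C->L'->G->R'->H->plug->H
Char 7 ('H'): step: R->7, L=0; H->plug->H->R->A->L->A->refl->F->L'->C->R'->E->plug->E

Answer: AAEDDHE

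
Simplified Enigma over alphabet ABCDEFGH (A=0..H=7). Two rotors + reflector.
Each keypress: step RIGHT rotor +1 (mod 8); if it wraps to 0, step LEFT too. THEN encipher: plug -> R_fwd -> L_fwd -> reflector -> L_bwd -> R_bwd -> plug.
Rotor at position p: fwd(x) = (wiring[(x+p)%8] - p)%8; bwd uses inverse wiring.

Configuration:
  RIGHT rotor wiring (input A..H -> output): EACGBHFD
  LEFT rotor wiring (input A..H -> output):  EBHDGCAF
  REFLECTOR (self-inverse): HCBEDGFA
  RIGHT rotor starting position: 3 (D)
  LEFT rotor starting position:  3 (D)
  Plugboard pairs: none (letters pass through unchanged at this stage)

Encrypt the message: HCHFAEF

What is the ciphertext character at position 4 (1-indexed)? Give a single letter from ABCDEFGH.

Char 1 ('H'): step: R->4, L=3; H->plug->H->R->C->L->H->refl->A->L'->A->R'->E->plug->E
Char 2 ('C'): step: R->5, L=3; C->plug->C->R->G->L->G->refl->F->L'->D->R'->E->plug->E
Char 3 ('H'): step: R->6, L=3; H->plug->H->R->B->L->D->refl->E->L'->H->R'->A->plug->A
Char 4 ('F'): step: R->7, L=3; F->plug->F->R->C->L->H->refl->A->L'->A->R'->G->plug->G

G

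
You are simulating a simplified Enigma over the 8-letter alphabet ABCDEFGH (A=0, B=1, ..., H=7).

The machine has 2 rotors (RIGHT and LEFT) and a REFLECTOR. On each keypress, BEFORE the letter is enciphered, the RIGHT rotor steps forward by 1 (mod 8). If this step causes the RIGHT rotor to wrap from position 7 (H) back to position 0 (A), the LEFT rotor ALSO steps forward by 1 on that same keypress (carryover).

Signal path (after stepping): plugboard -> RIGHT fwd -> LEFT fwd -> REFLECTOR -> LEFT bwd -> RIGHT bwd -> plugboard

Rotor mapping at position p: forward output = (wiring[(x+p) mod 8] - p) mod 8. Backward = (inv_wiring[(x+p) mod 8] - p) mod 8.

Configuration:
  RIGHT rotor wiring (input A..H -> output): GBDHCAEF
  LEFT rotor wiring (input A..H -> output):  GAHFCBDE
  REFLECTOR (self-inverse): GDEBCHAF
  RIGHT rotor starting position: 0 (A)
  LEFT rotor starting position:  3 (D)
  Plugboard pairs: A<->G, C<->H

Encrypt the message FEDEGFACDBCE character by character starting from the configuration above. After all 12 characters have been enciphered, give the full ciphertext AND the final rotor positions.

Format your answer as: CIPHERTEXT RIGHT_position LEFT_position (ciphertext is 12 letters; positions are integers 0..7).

Answer: BFACAGGABAFD 4 4

Derivation:
Char 1 ('F'): step: R->1, L=3; F->plug->F->R->D->L->A->refl->G->L'->C->R'->B->plug->B
Char 2 ('E'): step: R->2, L=3; E->plug->E->R->C->L->G->refl->A->L'->D->R'->F->plug->F
Char 3 ('D'): step: R->3, L=3; D->plug->D->R->B->L->H->refl->F->L'->G->R'->G->plug->A
Char 4 ('E'): step: R->4, L=3; E->plug->E->R->C->L->G->refl->A->L'->D->R'->H->plug->C
Char 5 ('G'): step: R->5, L=3; G->plug->A->R->D->L->A->refl->G->L'->C->R'->G->plug->A
Char 6 ('F'): step: R->6, L=3; F->plug->F->R->B->L->H->refl->F->L'->G->R'->A->plug->G
Char 7 ('A'): step: R->7, L=3; A->plug->G->R->B->L->H->refl->F->L'->G->R'->A->plug->G
Char 8 ('C'): step: R->0, L->4 (L advanced); C->plug->H->R->F->L->E->refl->C->L'->E->R'->G->plug->A
Char 9 ('D'): step: R->1, L=4; D->plug->D->R->B->L->F->refl->H->L'->C->R'->B->plug->B
Char 10 ('B'): step: R->2, L=4; B->plug->B->R->F->L->E->refl->C->L'->E->R'->G->plug->A
Char 11 ('C'): step: R->3, L=4; C->plug->H->R->A->L->G->refl->A->L'->D->R'->F->plug->F
Char 12 ('E'): step: R->4, L=4; E->plug->E->R->C->L->H->refl->F->L'->B->R'->D->plug->D
Final: ciphertext=BFACAGGABAFD, RIGHT=4, LEFT=4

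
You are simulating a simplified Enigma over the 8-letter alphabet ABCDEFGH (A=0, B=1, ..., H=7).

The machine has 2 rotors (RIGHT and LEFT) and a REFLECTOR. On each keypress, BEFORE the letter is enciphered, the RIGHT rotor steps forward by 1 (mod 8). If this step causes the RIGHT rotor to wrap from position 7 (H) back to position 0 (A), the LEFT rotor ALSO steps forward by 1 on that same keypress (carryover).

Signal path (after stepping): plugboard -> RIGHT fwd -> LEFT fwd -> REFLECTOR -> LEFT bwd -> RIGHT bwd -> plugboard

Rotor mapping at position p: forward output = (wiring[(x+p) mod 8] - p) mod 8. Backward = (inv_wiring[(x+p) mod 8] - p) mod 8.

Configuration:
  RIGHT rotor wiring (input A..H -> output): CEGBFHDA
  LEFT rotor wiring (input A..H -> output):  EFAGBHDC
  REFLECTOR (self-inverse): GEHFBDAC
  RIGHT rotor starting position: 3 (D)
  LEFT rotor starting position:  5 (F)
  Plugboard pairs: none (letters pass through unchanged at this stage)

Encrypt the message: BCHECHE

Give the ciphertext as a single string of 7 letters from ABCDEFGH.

Char 1 ('B'): step: R->4, L=5; B->plug->B->R->D->L->H->refl->C->L'->A->R'->F->plug->F
Char 2 ('C'): step: R->5, L=5; C->plug->C->R->D->L->H->refl->C->L'->A->R'->H->plug->H
Char 3 ('H'): step: R->6, L=5; H->plug->H->R->B->L->G->refl->A->L'->E->R'->C->plug->C
Char 4 ('E'): step: R->7, L=5; E->plug->E->R->C->L->F->refl->D->L'->F->R'->C->plug->C
Char 5 ('C'): step: R->0, L->6 (L advanced); C->plug->C->R->G->L->D->refl->F->L'->A->R'->H->plug->H
Char 6 ('H'): step: R->1, L=6; H->plug->H->R->B->L->E->refl->B->L'->H->R'->G->plug->G
Char 7 ('E'): step: R->2, L=6; E->plug->E->R->B->L->E->refl->B->L'->H->R'->B->plug->B

Answer: FHCCHGB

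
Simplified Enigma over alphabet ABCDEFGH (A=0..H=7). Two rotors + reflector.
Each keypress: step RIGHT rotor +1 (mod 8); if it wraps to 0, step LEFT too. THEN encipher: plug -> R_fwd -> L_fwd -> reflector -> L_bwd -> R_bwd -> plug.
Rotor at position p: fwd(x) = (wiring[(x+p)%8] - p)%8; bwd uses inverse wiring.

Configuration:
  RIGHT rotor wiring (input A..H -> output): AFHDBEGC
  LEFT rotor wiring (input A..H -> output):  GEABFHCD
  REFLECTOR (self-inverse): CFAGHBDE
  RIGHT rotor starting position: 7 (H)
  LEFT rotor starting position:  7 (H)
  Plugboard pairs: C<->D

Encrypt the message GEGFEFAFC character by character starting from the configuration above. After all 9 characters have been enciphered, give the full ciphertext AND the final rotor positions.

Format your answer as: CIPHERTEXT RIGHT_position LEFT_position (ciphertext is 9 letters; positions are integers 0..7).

Answer: HACDGGCDE 0 1

Derivation:
Char 1 ('G'): step: R->0, L->0 (L advanced); G->plug->G->R->G->L->C->refl->A->L'->C->R'->H->plug->H
Char 2 ('E'): step: R->1, L=0; E->plug->E->R->D->L->B->refl->F->L'->E->R'->A->plug->A
Char 3 ('G'): step: R->2, L=0; G->plug->G->R->G->L->C->refl->A->L'->C->R'->D->plug->C
Char 4 ('F'): step: R->3, L=0; F->plug->F->R->F->L->H->refl->E->L'->B->R'->C->plug->D
Char 5 ('E'): step: R->4, L=0; E->plug->E->R->E->L->F->refl->B->L'->D->R'->G->plug->G
Char 6 ('F'): step: R->5, L=0; F->plug->F->R->C->L->A->refl->C->L'->G->R'->G->plug->G
Char 7 ('A'): step: R->6, L=0; A->plug->A->R->A->L->G->refl->D->L'->H->R'->D->plug->C
Char 8 ('F'): step: R->7, L=0; F->plug->F->R->C->L->A->refl->C->L'->G->R'->C->plug->D
Char 9 ('C'): step: R->0, L->1 (L advanced); C->plug->D->R->D->L->E->refl->H->L'->B->R'->E->plug->E
Final: ciphertext=HACDGGCDE, RIGHT=0, LEFT=1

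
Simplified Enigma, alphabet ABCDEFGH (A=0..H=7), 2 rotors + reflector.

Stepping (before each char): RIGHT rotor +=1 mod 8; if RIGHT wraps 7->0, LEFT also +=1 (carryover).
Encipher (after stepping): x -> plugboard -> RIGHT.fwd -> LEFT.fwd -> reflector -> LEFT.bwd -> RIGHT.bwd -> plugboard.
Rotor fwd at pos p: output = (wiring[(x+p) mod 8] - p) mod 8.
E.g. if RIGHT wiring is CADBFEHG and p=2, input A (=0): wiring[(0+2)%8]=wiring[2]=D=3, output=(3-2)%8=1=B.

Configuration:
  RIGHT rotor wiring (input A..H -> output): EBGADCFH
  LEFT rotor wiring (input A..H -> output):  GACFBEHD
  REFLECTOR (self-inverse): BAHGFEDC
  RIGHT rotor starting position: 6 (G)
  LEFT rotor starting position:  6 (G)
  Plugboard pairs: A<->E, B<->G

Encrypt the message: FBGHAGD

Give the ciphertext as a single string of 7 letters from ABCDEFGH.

Answer: AGABHAC

Derivation:
Char 1 ('F'): step: R->7, L=6; F->plug->F->R->E->L->E->refl->F->L'->B->R'->E->plug->A
Char 2 ('B'): step: R->0, L->7 (L advanced); B->plug->G->R->F->L->C->refl->H->L'->B->R'->B->plug->G
Char 3 ('G'): step: R->1, L=7; G->plug->B->R->F->L->C->refl->H->L'->B->R'->E->plug->A
Char 4 ('H'): step: R->2, L=7; H->plug->H->R->H->L->A->refl->B->L'->C->R'->G->plug->B
Char 5 ('A'): step: R->3, L=7; A->plug->E->R->E->L->G->refl->D->L'->D->R'->H->plug->H
Char 6 ('G'): step: R->4, L=7; G->plug->B->R->G->L->F->refl->E->L'->A->R'->E->plug->A
Char 7 ('D'): step: R->5, L=7; D->plug->D->R->H->L->A->refl->B->L'->C->R'->C->plug->C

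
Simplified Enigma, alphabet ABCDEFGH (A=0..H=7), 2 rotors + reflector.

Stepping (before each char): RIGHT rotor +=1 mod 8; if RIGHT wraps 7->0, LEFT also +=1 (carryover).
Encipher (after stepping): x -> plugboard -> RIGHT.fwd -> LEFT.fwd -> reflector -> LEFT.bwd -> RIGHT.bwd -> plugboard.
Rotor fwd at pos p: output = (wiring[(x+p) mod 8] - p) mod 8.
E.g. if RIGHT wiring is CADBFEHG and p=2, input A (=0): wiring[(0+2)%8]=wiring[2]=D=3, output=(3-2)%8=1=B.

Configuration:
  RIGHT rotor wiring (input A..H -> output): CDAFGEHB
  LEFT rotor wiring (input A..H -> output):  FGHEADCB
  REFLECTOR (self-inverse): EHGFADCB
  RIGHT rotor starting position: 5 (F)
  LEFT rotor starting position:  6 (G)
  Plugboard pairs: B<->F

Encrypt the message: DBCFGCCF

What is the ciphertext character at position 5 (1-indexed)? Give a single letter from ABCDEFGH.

Char 1 ('D'): step: R->6, L=6; D->plug->D->R->F->L->G->refl->C->L'->G->R'->H->plug->H
Char 2 ('B'): step: R->7, L=6; B->plug->F->R->H->L->F->refl->D->L'->B->R'->D->plug->D
Char 3 ('C'): step: R->0, L->7 (L advanced); C->plug->C->R->A->L->C->refl->G->L'->B->R'->H->plug->H
Char 4 ('F'): step: R->1, L=7; F->plug->B->R->H->L->D->refl->F->L'->E->R'->C->plug->C
Char 5 ('G'): step: R->2, L=7; G->plug->G->R->A->L->C->refl->G->L'->B->R'->H->plug->H

H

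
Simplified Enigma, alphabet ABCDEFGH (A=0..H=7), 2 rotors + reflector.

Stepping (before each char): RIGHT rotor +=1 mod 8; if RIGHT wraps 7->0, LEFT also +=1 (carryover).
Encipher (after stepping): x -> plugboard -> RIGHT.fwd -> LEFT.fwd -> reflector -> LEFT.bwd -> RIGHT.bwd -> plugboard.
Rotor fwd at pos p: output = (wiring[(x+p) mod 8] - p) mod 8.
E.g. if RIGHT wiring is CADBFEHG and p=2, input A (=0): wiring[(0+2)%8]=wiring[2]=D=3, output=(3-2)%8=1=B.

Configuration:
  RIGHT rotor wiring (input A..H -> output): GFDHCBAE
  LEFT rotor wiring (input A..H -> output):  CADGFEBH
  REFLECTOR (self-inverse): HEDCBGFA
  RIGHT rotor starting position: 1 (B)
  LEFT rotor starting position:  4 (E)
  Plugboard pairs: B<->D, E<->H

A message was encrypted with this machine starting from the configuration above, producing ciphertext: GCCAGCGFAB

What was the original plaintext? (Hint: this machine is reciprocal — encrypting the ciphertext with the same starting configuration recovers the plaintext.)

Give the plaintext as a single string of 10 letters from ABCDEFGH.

Char 1 ('G'): step: R->2, L=4; G->plug->G->R->E->L->G->refl->F->L'->C->R'->F->plug->F
Char 2 ('C'): step: R->3, L=4; C->plug->C->R->G->L->H->refl->A->L'->B->R'->E->plug->H
Char 3 ('C'): step: R->4, L=4; C->plug->C->R->E->L->G->refl->F->L'->C->R'->E->plug->H
Char 4 ('A'): step: R->5, L=4; A->plug->A->R->E->L->G->refl->F->L'->C->R'->G->plug->G
Char 5 ('G'): step: R->6, L=4; G->plug->G->R->E->L->G->refl->F->L'->C->R'->A->plug->A
Char 6 ('C'): step: R->7, L=4; C->plug->C->R->G->L->H->refl->A->L'->B->R'->H->plug->E
Char 7 ('G'): step: R->0, L->5 (L advanced); G->plug->G->R->A->L->H->refl->A->L'->H->R'->D->plug->B
Char 8 ('F'): step: R->1, L=5; F->plug->F->R->H->L->A->refl->H->L'->A->R'->E->plug->H
Char 9 ('A'): step: R->2, L=5; A->plug->A->R->B->L->E->refl->B->L'->G->R'->E->plug->H
Char 10 ('B'): step: R->3, L=5; B->plug->D->R->F->L->G->refl->F->L'->D->R'->F->plug->F

Answer: FHHGAEBHHF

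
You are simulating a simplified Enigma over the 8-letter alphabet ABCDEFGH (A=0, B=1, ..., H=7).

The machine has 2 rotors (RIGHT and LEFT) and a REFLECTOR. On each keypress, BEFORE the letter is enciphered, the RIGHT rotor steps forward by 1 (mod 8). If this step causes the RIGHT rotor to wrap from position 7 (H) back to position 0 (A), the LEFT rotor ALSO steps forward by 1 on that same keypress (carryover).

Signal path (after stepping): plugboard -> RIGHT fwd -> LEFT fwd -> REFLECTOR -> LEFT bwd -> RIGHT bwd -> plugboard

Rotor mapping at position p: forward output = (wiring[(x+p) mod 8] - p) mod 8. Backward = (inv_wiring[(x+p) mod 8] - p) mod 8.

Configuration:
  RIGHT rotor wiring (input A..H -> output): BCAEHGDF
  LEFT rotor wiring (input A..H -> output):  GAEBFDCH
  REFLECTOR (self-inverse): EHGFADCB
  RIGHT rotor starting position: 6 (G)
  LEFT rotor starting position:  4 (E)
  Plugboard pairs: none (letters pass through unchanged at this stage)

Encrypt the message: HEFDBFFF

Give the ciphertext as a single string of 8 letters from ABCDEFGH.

Char 1 ('H'): step: R->7, L=4; H->plug->H->R->E->L->C->refl->G->L'->C->R'->B->plug->B
Char 2 ('E'): step: R->0, L->5 (L advanced); E->plug->E->R->H->L->A->refl->E->L'->G->R'->F->plug->F
Char 3 ('F'): step: R->1, L=5; F->plug->F->R->C->L->C->refl->G->L'->A->R'->H->plug->H
Char 4 ('D'): step: R->2, L=5; D->plug->D->R->E->L->D->refl->F->L'->B->R'->E->plug->E
Char 5 ('B'): step: R->3, L=5; B->plug->B->R->E->L->D->refl->F->L'->B->R'->A->plug->A
Char 6 ('F'): step: R->4, L=5; F->plug->F->R->G->L->E->refl->A->L'->H->R'->C->plug->C
Char 7 ('F'): step: R->5, L=5; F->plug->F->R->D->L->B->refl->H->L'->F->R'->E->plug->E
Char 8 ('F'): step: R->6, L=5; F->plug->F->R->G->L->E->refl->A->L'->H->R'->B->plug->B

Answer: BFHEACEB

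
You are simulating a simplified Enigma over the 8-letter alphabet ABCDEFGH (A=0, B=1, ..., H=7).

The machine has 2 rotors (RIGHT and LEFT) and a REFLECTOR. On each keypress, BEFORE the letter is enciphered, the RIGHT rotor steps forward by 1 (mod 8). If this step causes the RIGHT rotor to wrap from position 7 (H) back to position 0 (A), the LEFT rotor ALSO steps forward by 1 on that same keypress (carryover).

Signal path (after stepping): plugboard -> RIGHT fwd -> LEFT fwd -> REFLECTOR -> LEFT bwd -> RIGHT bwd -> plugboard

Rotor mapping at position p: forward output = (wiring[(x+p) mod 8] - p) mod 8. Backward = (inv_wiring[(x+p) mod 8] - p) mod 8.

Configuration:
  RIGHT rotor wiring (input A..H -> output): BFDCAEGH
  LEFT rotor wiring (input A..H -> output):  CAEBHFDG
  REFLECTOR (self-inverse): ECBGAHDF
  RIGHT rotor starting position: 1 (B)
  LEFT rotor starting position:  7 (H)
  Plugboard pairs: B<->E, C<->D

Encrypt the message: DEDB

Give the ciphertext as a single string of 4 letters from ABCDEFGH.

Answer: AAAH

Derivation:
Char 1 ('D'): step: R->2, L=7; D->plug->C->R->G->L->G->refl->D->L'->B->R'->A->plug->A
Char 2 ('E'): step: R->3, L=7; E->plug->B->R->F->L->A->refl->E->L'->H->R'->A->plug->A
Char 3 ('D'): step: R->4, L=7; D->plug->C->R->C->L->B->refl->C->L'->E->R'->A->plug->A
Char 4 ('B'): step: R->5, L=7; B->plug->E->R->A->L->H->refl->F->L'->D->R'->H->plug->H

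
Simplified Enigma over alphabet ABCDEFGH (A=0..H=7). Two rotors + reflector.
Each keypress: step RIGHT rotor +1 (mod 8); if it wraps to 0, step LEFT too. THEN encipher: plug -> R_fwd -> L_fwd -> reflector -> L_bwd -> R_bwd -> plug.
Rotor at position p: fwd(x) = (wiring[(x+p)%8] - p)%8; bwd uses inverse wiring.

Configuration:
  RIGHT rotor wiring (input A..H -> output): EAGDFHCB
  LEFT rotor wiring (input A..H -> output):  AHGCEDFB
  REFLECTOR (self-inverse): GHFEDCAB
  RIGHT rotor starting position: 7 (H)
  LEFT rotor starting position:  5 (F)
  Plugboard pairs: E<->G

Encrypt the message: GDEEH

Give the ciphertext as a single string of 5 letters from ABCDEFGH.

Char 1 ('G'): step: R->0, L->6 (L advanced); G->plug->E->R->F->L->E->refl->D->L'->B->R'->H->plug->H
Char 2 ('D'): step: R->1, L=6; D->plug->D->R->E->L->A->refl->G->L'->G->R'->E->plug->G
Char 3 ('E'): step: R->2, L=6; E->plug->G->R->C->L->C->refl->F->L'->H->R'->F->plug->F
Char 4 ('E'): step: R->3, L=6; E->plug->G->R->F->L->E->refl->D->L'->B->R'->F->plug->F
Char 5 ('H'): step: R->4, L=6; H->plug->H->R->H->L->F->refl->C->L'->C->R'->G->plug->E

Answer: HGFFE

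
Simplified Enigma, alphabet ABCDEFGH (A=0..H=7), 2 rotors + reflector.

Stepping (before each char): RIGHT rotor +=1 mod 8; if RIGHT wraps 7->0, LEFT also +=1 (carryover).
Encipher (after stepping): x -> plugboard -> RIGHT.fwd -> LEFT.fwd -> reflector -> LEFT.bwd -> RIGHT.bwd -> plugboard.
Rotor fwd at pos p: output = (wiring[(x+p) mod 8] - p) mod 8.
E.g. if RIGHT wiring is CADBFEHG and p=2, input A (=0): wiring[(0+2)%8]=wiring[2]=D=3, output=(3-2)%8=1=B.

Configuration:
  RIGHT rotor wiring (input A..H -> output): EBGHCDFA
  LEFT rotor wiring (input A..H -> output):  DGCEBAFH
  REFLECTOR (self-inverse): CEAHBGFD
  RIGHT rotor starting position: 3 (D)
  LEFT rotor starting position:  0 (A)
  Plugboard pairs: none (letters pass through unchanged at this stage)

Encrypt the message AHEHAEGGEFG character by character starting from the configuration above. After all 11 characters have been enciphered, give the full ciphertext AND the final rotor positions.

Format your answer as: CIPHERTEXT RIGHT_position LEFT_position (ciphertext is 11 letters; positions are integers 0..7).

Char 1 ('A'): step: R->4, L=0; A->plug->A->R->G->L->F->refl->G->L'->B->R'->C->plug->C
Char 2 ('H'): step: R->5, L=0; H->plug->H->R->F->L->A->refl->C->L'->C->R'->G->plug->G
Char 3 ('E'): step: R->6, L=0; E->plug->E->R->A->L->D->refl->H->L'->H->R'->A->plug->A
Char 4 ('H'): step: R->7, L=0; H->plug->H->R->G->L->F->refl->G->L'->B->R'->A->plug->A
Char 5 ('A'): step: R->0, L->1 (L advanced); A->plug->A->R->E->L->H->refl->D->L'->C->R'->E->plug->E
Char 6 ('E'): step: R->1, L=1; E->plug->E->R->C->L->D->refl->H->L'->E->R'->F->plug->F
Char 7 ('G'): step: R->2, L=1; G->plug->G->R->C->L->D->refl->H->L'->E->R'->A->plug->A
Char 8 ('G'): step: R->3, L=1; G->plug->G->R->G->L->G->refl->F->L'->A->R'->C->plug->C
Char 9 ('E'): step: R->4, L=1; E->plug->E->R->A->L->F->refl->G->L'->G->R'->A->plug->A
Char 10 ('F'): step: R->5, L=1; F->plug->F->R->B->L->B->refl->E->L'->F->R'->H->plug->H
Char 11 ('G'): step: R->6, L=1; G->plug->G->R->E->L->H->refl->D->L'->C->R'->B->plug->B
Final: ciphertext=CGAAEFACAHB, RIGHT=6, LEFT=1

Answer: CGAAEFACAHB 6 1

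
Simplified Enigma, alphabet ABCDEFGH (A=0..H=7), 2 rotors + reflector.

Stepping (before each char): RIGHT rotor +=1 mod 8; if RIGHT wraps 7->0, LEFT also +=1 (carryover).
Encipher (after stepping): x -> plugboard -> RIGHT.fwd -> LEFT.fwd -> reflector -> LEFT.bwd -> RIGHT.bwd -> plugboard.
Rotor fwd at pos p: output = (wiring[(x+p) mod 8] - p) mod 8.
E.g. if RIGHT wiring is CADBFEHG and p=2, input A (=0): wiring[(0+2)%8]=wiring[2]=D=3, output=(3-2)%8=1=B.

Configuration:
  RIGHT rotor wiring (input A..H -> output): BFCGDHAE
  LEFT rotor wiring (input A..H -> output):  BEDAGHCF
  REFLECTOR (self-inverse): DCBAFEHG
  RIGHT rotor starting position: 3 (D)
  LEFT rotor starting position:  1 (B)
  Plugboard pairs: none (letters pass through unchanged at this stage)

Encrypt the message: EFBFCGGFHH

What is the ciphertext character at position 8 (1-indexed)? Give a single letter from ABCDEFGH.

Char 1 ('E'): step: R->4, L=1; E->plug->E->R->F->L->B->refl->C->L'->B->R'->F->plug->F
Char 2 ('F'): step: R->5, L=1; F->plug->F->R->F->L->B->refl->C->L'->B->R'->G->plug->G
Char 3 ('B'): step: R->6, L=1; B->plug->B->R->G->L->E->refl->F->L'->D->R'->C->plug->C
Char 4 ('F'): step: R->7, L=1; F->plug->F->R->E->L->G->refl->H->L'->C->R'->B->plug->B
Char 5 ('C'): step: R->0, L->2 (L advanced); C->plug->C->R->C->L->E->refl->F->L'->D->R'->E->plug->E
Char 6 ('G'): step: R->1, L=2; G->plug->G->R->D->L->F->refl->E->L'->C->R'->D->plug->D
Char 7 ('G'): step: R->2, L=2; G->plug->G->R->H->L->C->refl->B->L'->A->R'->A->plug->A
Char 8 ('F'): step: R->3, L=2; F->plug->F->R->G->L->H->refl->G->L'->B->R'->E->plug->E

E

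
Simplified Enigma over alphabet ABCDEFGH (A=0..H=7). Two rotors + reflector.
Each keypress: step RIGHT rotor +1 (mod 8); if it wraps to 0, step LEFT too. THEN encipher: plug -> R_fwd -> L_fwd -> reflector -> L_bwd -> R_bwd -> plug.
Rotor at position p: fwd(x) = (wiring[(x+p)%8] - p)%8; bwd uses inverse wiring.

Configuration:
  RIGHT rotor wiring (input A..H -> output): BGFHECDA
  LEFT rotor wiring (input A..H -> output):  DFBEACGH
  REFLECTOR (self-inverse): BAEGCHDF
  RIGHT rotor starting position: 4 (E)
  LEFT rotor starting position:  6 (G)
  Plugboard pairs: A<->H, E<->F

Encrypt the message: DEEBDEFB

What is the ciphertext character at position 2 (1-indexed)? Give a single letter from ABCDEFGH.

Char 1 ('D'): step: R->5, L=6; D->plug->D->R->E->L->D->refl->G->L'->F->R'->A->plug->H
Char 2 ('E'): step: R->6, L=6; E->plug->F->R->B->L->B->refl->A->L'->A->R'->D->plug->D

D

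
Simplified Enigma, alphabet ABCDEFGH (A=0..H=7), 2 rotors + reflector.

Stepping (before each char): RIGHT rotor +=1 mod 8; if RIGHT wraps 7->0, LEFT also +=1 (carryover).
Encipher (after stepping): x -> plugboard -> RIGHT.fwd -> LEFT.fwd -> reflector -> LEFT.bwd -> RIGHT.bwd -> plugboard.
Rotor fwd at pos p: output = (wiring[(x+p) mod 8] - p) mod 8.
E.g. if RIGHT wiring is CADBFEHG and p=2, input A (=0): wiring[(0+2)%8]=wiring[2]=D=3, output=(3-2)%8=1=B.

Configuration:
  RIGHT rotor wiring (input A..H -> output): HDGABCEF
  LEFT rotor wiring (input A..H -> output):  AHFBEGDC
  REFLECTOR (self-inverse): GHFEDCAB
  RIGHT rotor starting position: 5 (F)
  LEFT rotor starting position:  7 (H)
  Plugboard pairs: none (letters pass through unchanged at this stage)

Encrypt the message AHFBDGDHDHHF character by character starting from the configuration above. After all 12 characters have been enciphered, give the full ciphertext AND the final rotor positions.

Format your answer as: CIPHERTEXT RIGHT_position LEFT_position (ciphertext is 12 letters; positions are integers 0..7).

Char 1 ('A'): step: R->6, L=7; A->plug->A->R->G->L->H->refl->B->L'->B->R'->C->plug->C
Char 2 ('H'): step: R->7, L=7; H->plug->H->R->F->L->F->refl->C->L'->E->R'->C->plug->C
Char 3 ('F'): step: R->0, L->0 (L advanced); F->plug->F->R->C->L->F->refl->C->L'->H->R'->A->plug->A
Char 4 ('B'): step: R->1, L=0; B->plug->B->R->F->L->G->refl->A->L'->A->R'->D->plug->D
Char 5 ('D'): step: R->2, L=0; D->plug->D->R->A->L->A->refl->G->L'->F->R'->G->plug->G
Char 6 ('G'): step: R->3, L=0; G->plug->G->R->A->L->A->refl->G->L'->F->R'->A->plug->A
Char 7 ('D'): step: R->4, L=0; D->plug->D->R->B->L->H->refl->B->L'->D->R'->E->plug->E
Char 8 ('H'): step: R->5, L=0; H->plug->H->R->E->L->E->refl->D->L'->G->R'->E->plug->E
Char 9 ('D'): step: R->6, L=0; D->plug->D->R->F->L->G->refl->A->L'->A->R'->E->plug->E
Char 10 ('H'): step: R->7, L=0; H->plug->H->R->F->L->G->refl->A->L'->A->R'->B->plug->B
Char 11 ('H'): step: R->0, L->1 (L advanced); H->plug->H->R->F->L->C->refl->F->L'->E->R'->G->plug->G
Char 12 ('F'): step: R->1, L=1; F->plug->F->R->D->L->D->refl->E->L'->B->R'->E->plug->E
Final: ciphertext=CCADGAEEEBGE, RIGHT=1, LEFT=1

Answer: CCADGAEEEBGE 1 1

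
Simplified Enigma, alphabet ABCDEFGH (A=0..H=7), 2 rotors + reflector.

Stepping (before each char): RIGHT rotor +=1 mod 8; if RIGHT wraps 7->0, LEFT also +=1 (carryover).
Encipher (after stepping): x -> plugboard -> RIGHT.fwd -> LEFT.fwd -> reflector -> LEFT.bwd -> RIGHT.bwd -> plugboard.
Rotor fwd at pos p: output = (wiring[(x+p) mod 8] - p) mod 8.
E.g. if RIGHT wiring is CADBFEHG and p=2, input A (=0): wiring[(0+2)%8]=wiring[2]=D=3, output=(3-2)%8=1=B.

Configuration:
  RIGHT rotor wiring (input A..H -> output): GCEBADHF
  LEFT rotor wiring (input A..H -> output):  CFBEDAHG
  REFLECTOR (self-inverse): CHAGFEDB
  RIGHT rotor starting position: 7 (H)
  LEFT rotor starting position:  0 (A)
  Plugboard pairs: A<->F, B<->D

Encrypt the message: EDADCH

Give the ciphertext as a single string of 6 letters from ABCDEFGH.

Char 1 ('E'): step: R->0, L->1 (L advanced); E->plug->E->R->A->L->E->refl->F->L'->G->R'->A->plug->F
Char 2 ('D'): step: R->1, L=1; D->plug->B->R->D->L->C->refl->A->L'->B->R'->A->plug->F
Char 3 ('A'): step: R->2, L=1; A->plug->F->R->D->L->C->refl->A->L'->B->R'->D->plug->B
Char 4 ('D'): step: R->3, L=1; D->plug->B->R->F->L->G->refl->D->L'->C->R'->E->plug->E
Char 5 ('C'): step: R->4, L=1; C->plug->C->R->D->L->C->refl->A->L'->B->R'->D->plug->B
Char 6 ('H'): step: R->5, L=1; H->plug->H->R->D->L->C->refl->A->L'->B->R'->D->plug->B

Answer: FFBEBB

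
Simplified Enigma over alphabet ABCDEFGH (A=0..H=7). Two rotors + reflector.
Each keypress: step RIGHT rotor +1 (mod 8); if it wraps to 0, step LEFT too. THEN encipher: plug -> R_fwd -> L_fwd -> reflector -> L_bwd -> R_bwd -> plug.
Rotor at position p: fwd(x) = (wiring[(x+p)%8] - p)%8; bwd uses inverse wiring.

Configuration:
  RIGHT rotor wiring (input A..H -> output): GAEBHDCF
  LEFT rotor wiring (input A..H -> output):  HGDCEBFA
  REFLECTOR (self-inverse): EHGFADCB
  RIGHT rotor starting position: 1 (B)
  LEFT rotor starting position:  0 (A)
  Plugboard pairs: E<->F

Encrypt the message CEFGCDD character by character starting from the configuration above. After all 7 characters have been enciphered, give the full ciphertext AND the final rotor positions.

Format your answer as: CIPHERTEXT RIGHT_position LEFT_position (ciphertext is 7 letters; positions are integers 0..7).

Answer: FHCEHEF 0 1

Derivation:
Char 1 ('C'): step: R->2, L=0; C->plug->C->R->F->L->B->refl->H->L'->A->R'->E->plug->F
Char 2 ('E'): step: R->3, L=0; E->plug->F->R->D->L->C->refl->G->L'->B->R'->H->plug->H
Char 3 ('F'): step: R->4, L=0; F->plug->E->R->C->L->D->refl->F->L'->G->R'->C->plug->C
Char 4 ('G'): step: R->5, L=0; G->plug->G->R->E->L->E->refl->A->L'->H->R'->F->plug->E
Char 5 ('C'): step: R->6, L=0; C->plug->C->R->A->L->H->refl->B->L'->F->R'->H->plug->H
Char 6 ('D'): step: R->7, L=0; D->plug->D->R->F->L->B->refl->H->L'->A->R'->F->plug->E
Char 7 ('D'): step: R->0, L->1 (L advanced); D->plug->D->R->B->L->C->refl->G->L'->H->R'->E->plug->F
Final: ciphertext=FHCEHEF, RIGHT=0, LEFT=1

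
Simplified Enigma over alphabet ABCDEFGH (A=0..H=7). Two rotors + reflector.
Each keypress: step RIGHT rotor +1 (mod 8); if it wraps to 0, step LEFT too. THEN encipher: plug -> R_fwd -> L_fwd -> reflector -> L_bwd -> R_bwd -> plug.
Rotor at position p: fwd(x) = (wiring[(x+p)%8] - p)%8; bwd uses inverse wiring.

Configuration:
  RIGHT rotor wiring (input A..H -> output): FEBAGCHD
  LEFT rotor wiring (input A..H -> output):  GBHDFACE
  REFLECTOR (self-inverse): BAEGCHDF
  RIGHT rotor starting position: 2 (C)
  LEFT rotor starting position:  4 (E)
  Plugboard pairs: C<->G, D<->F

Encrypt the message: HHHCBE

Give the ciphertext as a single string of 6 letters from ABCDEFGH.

Answer: DEDEFF

Derivation:
Char 1 ('H'): step: R->3, L=4; H->plug->H->R->G->L->D->refl->G->L'->C->R'->F->plug->D
Char 2 ('H'): step: R->4, L=4; H->plug->H->R->E->L->C->refl->E->L'->B->R'->E->plug->E
Char 3 ('H'): step: R->5, L=4; H->plug->H->R->B->L->E->refl->C->L'->E->R'->F->plug->D
Char 4 ('C'): step: R->6, L=4; C->plug->G->R->A->L->B->refl->A->L'->D->R'->E->plug->E
Char 5 ('B'): step: R->7, L=4; B->plug->B->R->G->L->D->refl->G->L'->C->R'->D->plug->F
Char 6 ('E'): step: R->0, L->5 (L advanced); E->plug->E->R->G->L->G->refl->D->L'->A->R'->D->plug->F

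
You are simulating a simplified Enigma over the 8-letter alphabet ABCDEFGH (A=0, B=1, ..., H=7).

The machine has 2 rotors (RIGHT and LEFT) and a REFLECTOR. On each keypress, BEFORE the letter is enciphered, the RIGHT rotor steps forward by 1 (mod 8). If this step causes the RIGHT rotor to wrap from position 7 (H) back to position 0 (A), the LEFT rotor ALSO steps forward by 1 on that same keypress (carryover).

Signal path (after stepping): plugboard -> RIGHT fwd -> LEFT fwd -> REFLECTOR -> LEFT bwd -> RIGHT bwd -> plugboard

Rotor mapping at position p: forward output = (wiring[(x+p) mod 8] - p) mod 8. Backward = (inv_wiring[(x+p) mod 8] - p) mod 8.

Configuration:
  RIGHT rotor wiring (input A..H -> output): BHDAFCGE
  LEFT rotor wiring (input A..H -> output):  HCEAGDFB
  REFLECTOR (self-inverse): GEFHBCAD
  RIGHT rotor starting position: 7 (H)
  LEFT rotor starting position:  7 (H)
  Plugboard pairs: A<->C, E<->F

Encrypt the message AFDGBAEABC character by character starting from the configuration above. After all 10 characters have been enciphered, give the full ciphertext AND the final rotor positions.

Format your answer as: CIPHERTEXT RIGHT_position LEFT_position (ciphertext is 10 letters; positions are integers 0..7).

Answer: HCHDCFGCGA 1 1

Derivation:
Char 1 ('A'): step: R->0, L->0 (L advanced); A->plug->C->R->D->L->A->refl->G->L'->E->R'->H->plug->H
Char 2 ('F'): step: R->1, L=0; F->plug->E->R->B->L->C->refl->F->L'->G->R'->A->plug->C
Char 3 ('D'): step: R->2, L=0; D->plug->D->R->A->L->H->refl->D->L'->F->R'->H->plug->H
Char 4 ('G'): step: R->3, L=0; G->plug->G->R->E->L->G->refl->A->L'->D->R'->D->plug->D
Char 5 ('B'): step: R->4, L=0; B->plug->B->R->G->L->F->refl->C->L'->B->R'->A->plug->C
Char 6 ('A'): step: R->5, L=0; A->plug->C->R->H->L->B->refl->E->L'->C->R'->E->plug->F
Char 7 ('E'): step: R->6, L=0; E->plug->F->R->C->L->E->refl->B->L'->H->R'->G->plug->G
Char 8 ('A'): step: R->7, L=0; A->plug->C->R->A->L->H->refl->D->L'->F->R'->A->plug->C
Char 9 ('B'): step: R->0, L->1 (L advanced); B->plug->B->R->H->L->G->refl->A->L'->G->R'->G->plug->G
Char 10 ('C'): step: R->1, L=1; C->plug->A->R->G->L->A->refl->G->L'->H->R'->C->plug->A
Final: ciphertext=HCHDCFGCGA, RIGHT=1, LEFT=1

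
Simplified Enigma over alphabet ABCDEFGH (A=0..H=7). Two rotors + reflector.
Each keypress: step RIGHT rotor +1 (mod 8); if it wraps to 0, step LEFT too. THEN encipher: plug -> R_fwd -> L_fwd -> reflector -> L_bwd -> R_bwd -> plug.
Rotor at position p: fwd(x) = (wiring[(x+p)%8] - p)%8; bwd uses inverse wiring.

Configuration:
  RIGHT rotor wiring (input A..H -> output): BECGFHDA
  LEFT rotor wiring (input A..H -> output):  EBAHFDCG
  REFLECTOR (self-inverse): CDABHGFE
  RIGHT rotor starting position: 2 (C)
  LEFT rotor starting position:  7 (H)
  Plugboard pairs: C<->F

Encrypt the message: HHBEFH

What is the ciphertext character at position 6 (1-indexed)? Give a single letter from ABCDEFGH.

Char 1 ('H'): step: R->3, L=7; H->plug->H->R->H->L->D->refl->B->L'->D->R'->A->plug->A
Char 2 ('H'): step: R->4, L=7; H->plug->H->R->C->L->C->refl->A->L'->E->R'->D->plug->D
Char 3 ('B'): step: R->5, L=7; B->plug->B->R->G->L->E->refl->H->L'->A->R'->H->plug->H
Char 4 ('E'): step: R->6, L=7; E->plug->E->R->E->L->A->refl->C->L'->C->R'->B->plug->B
Char 5 ('F'): step: R->7, L=7; F->plug->C->R->F->L->G->refl->F->L'->B->R'->A->plug->A
Char 6 ('H'): step: R->0, L->0 (L advanced); H->plug->H->R->A->L->E->refl->H->L'->D->R'->G->plug->G

G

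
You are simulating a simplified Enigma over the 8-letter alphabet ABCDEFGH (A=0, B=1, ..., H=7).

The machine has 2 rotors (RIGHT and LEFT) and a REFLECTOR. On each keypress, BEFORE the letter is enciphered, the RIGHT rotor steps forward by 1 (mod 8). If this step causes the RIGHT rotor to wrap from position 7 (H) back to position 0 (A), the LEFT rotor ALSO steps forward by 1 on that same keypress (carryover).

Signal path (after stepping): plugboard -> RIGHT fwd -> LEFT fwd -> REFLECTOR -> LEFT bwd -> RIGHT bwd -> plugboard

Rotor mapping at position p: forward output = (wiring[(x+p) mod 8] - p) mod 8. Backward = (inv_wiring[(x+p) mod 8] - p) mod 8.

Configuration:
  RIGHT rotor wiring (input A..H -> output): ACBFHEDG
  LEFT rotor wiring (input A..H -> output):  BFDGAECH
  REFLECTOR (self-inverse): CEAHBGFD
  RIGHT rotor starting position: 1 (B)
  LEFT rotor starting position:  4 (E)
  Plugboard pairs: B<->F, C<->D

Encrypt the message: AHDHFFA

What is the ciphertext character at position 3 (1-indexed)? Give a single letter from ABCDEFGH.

Char 1 ('A'): step: R->2, L=4; A->plug->A->R->H->L->C->refl->A->L'->B->R'->E->plug->E
Char 2 ('H'): step: R->3, L=4; H->plug->H->R->G->L->H->refl->D->L'->D->R'->E->plug->E
Char 3 ('D'): step: R->4, L=4; D->plug->C->R->H->L->C->refl->A->L'->B->R'->H->plug->H

H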